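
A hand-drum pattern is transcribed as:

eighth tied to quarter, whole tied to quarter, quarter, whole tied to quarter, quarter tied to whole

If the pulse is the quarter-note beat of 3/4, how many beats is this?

One quarter-note beat = 2 eighth notes.
Each duration in eighth notes: eighth tied to quarter (eighth + quarter) = 3; whole tied to quarter (whole + quarter) = 10; quarter = 2; whole tied to quarter (whole + quarter) = 10; quarter tied to whole (quarter + whole) = 10.
Altogether 3 + 10 + 2 + 10 + 10 = 35.
35 ÷ 2 = 17.5 beats.

17.5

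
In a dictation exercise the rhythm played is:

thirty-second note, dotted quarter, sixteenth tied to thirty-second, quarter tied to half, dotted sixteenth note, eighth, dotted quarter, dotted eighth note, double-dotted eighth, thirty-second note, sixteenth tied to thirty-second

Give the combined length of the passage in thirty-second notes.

Convert each value to thirty-second notes: thirty-second note = 1; dotted quarter = 12; sixteenth tied to thirty-second (sixteenth + thirty-second) = 3; quarter tied to half (quarter + half) = 24; dotted sixteenth note = 3; eighth = 4; dotted quarter = 12; dotted eighth note = 6; double-dotted eighth = 7; thirty-second note = 1; sixteenth tied to thirty-second (sixteenth + thirty-second) = 3.
Sum: 1 + 12 + 3 + 24 + 3 + 4 + 12 + 6 + 7 + 1 + 3 = 76 thirty-second notes.

76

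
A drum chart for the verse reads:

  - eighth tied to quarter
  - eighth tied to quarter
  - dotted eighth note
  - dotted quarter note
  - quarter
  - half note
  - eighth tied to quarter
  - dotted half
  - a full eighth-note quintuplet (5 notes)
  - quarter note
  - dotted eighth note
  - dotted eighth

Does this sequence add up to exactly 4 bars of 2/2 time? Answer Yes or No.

No

One bar of 2/2 = 16 sixteenth notes, so 4 bars = 64.
Working in sixteenth notes: eighth tied to quarter (eighth + quarter) = 6; eighth tied to quarter (eighth + quarter) = 6; dotted eighth note = 3; dotted quarter note = 6; quarter = 4; half note = 8; eighth tied to quarter (eighth + quarter) = 6; dotted half = 12; a full eighth-note quintuplet (5 notes) (five quintuplet eighths span one half) = 8; quarter note = 4; dotted eighth note = 3; dotted eighth = 3.
Total: 6 + 6 + 3 + 6 + 4 + 8 + 6 + 12 + 8 + 4 + 3 + 3 = 69.
69 exceeds 64, so the answer is No.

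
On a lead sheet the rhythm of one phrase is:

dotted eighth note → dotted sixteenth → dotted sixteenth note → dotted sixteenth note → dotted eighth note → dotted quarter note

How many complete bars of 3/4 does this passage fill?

One bar of 3/4 = 24 thirty-second notes.
Express everything in thirty-second notes: dotted eighth note = 6; dotted sixteenth = 3; dotted sixteenth note = 3; dotted sixteenth note = 3; dotted eighth note = 6; dotted quarter note = 12.
Total: 6 + 3 + 3 + 3 + 6 + 12 = 33.
33 ÷ 24 = 1 complete bar with 9 left over.

1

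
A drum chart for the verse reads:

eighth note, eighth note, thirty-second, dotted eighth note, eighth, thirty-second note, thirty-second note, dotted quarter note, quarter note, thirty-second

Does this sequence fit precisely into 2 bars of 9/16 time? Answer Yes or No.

One bar of 9/16 = 18 thirty-second notes, so 2 bars = 36.
Convert each value to thirty-second notes: eighth note = 4; eighth note = 4; thirty-second = 1; dotted eighth note = 6; eighth = 4; thirty-second note = 1; thirty-second note = 1; dotted quarter note = 12; quarter note = 8; thirty-second = 1.
Altogether 4 + 4 + 1 + 6 + 4 + 1 + 1 + 12 + 8 + 1 = 42.
42 exceeds 36, so the answer is No.

No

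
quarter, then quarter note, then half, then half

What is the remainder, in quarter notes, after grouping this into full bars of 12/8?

One bar of 12/8 = 6 quarter notes.
Express everything in quarter notes: quarter = 1; quarter note = 1; half = 2; half = 2.
Total: 1 + 1 + 2 + 2 = 6.
6 ÷ 6 = 1 complete bar with 0 quarter notes remaining.

0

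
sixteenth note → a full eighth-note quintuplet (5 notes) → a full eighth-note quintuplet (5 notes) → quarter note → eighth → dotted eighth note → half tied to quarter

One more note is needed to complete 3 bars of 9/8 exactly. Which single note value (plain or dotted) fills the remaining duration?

3 bars of 9/8 = 54 sixteenth notes.
In sixteenth notes: sixteenth note = 1; a full eighth-note quintuplet (5 notes) (five quintuplet eighths span one half) = 8; a full eighth-note quintuplet (5 notes) (five quintuplet eighths span one half) = 8; quarter note = 4; eighth = 2; dotted eighth note = 3; half tied to quarter (half + quarter) = 12.
Adding: 1 + 8 + 8 + 4 + 2 + 3 + 12 = 38.
Remaining: 54 − 38 = 16 sixteenth notes, which is a whole note.

whole note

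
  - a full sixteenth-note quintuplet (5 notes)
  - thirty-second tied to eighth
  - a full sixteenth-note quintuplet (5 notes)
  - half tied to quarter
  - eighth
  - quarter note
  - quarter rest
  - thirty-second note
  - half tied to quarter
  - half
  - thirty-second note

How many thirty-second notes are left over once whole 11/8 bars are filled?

19

One bar of 11/8 = 44 thirty-second notes.
Convert each value to thirty-second notes: a full sixteenth-note quintuplet (5 notes) (five quintuplet sixteenths span one quarter) = 8; thirty-second tied to eighth (thirty-second + eighth) = 5; a full sixteenth-note quintuplet (5 notes) (five quintuplet sixteenths span one quarter) = 8; half tied to quarter (half + quarter) = 24; eighth = 4; quarter note = 8; quarter rest = 8; thirty-second note = 1; half tied to quarter (half + quarter) = 24; half = 16; thirty-second note = 1.
Altogether 8 + 5 + 8 + 24 + 4 + 8 + 8 + 1 + 24 + 16 + 1 = 107.
107 ÷ 44 = 2 complete bars with 19 thirty-second notes remaining.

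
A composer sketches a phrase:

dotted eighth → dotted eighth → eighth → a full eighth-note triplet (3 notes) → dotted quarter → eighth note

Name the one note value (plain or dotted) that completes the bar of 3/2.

The bar of 3/2 = 24 sixteenth notes.
In sixteenth notes: dotted eighth = 3; dotted eighth = 3; eighth = 2; a full eighth-note triplet (3 notes) (three triplet eighths span one quarter) = 4; dotted quarter = 6; eighth note = 2.
Adding: 3 + 3 + 2 + 4 + 6 + 2 = 20.
Remaining: 24 − 20 = 4 sixteenth notes, which is a quarter note.

quarter note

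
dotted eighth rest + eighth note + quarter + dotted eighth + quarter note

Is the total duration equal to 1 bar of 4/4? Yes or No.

One bar of 4/4 = 16 sixteenth notes.
Express everything in sixteenth notes: dotted eighth rest = 3; eighth note = 2; quarter = 4; dotted eighth = 3; quarter note = 4.
Adding: 3 + 2 + 4 + 3 + 4 = 16.
16 equals 16, so the answer is Yes.

Yes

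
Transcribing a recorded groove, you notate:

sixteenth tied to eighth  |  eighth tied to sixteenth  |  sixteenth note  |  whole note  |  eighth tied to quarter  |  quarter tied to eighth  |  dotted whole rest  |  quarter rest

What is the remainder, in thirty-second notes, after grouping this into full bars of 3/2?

30

One bar of 3/2 = 24 sixteenth notes.
Express everything in sixteenth notes: sixteenth tied to eighth (sixteenth + eighth) = 3; eighth tied to sixteenth (eighth + sixteenth) = 3; sixteenth note = 1; whole note = 16; eighth tied to quarter (eighth + quarter) = 6; quarter tied to eighth (quarter + eighth) = 6; dotted whole rest = 24; quarter rest = 4.
Altogether 3 + 3 + 1 + 16 + 6 + 6 + 24 + 4 = 63.
63 ÷ 24 = 2 complete bars with 15 sixteenth notes remaining = 30 thirty-second notes.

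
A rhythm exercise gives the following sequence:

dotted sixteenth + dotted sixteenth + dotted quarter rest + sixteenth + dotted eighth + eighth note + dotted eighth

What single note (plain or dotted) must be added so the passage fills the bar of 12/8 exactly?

dotted quarter note

The bar of 12/8 = 48 thirty-second notes.
Each duration in thirty-second notes: dotted sixteenth = 3; dotted sixteenth = 3; dotted quarter rest = 12; sixteenth = 2; dotted eighth = 6; eighth note = 4; dotted eighth = 6.
Adding: 3 + 3 + 12 + 2 + 6 + 4 + 6 = 36.
Remaining: 48 − 36 = 12 thirty-second notes, which is a dotted quarter note.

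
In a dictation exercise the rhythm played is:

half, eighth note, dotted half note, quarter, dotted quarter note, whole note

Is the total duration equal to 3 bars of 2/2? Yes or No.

One bar of 2/2 = 8 eighth notes, so 3 bars = 24.
Express everything in eighth notes: half = 4; eighth note = 1; dotted half note = 6; quarter = 2; dotted quarter note = 3; whole note = 8.
Sum: 4 + 1 + 6 + 2 + 3 + 8 = 24.
24 equals 24, so the answer is Yes.

Yes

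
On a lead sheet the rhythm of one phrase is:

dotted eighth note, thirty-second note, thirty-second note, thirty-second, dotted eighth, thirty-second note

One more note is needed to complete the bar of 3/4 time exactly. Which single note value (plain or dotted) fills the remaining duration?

quarter note

The bar of 3/4 = 24 thirty-second notes.
In thirty-second notes: dotted eighth note = 6; thirty-second note = 1; thirty-second note = 1; thirty-second = 1; dotted eighth = 6; thirty-second note = 1.
Total: 6 + 1 + 1 + 1 + 6 + 1 = 16.
Remaining: 24 − 16 = 8 thirty-second notes, which is a quarter note.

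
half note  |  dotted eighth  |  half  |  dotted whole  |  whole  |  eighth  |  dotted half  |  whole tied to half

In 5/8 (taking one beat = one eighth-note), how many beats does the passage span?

48.5

One eighth-note beat = 2 sixteenth notes.
Working in sixteenth notes: half note = 8; dotted eighth = 3; half = 8; dotted whole = 24; whole = 16; eighth = 2; dotted half = 12; whole tied to half (whole + half) = 24.
Sum: 8 + 3 + 8 + 24 + 16 + 2 + 12 + 24 = 97.
97 ÷ 2 = 48.5 beats.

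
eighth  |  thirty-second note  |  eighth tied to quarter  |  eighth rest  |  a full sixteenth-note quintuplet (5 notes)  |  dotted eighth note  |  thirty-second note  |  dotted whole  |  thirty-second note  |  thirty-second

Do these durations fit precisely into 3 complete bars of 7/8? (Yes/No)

One bar of 7/8 = 28 thirty-second notes, so 3 bars = 84.
Express everything in thirty-second notes: eighth = 4; thirty-second note = 1; eighth tied to quarter (eighth + quarter) = 12; eighth rest = 4; a full sixteenth-note quintuplet (5 notes) (five quintuplet sixteenths span one quarter) = 8; dotted eighth note = 6; thirty-second note = 1; dotted whole = 48; thirty-second note = 1; thirty-second = 1.
Altogether 4 + 1 + 12 + 4 + 8 + 6 + 1 + 48 + 1 + 1 = 86.
86 exceeds 84, so the answer is No.

No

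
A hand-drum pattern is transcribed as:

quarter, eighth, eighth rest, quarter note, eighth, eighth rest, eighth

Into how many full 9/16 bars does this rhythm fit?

One bar of 9/16 = 9 sixteenth notes.
In sixteenth notes: quarter = 4; eighth = 2; eighth rest = 2; quarter note = 4; eighth = 2; eighth rest = 2; eighth = 2.
Total: 4 + 2 + 2 + 4 + 2 + 2 + 2 = 18.
18 ÷ 9 = 2 complete bars with 0 left over.

2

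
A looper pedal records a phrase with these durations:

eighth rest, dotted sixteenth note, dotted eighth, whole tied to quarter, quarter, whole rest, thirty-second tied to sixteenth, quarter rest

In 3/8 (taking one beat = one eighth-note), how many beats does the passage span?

26

One eighth-note beat = 4 thirty-second notes.
Working in thirty-second notes: eighth rest = 4; dotted sixteenth note = 3; dotted eighth = 6; whole tied to quarter (whole + quarter) = 40; quarter = 8; whole rest = 32; thirty-second tied to sixteenth (thirty-second + sixteenth) = 3; quarter rest = 8.
Altogether 4 + 3 + 6 + 40 + 8 + 32 + 3 + 8 = 104.
104 ÷ 4 = 26 beats.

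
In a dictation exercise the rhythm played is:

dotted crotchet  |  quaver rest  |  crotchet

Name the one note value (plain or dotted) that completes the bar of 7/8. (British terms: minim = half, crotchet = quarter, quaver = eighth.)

The bar of 7/8 = 7 eighth notes.
Each duration in eighth notes: dotted crotchet = 3; quaver rest = 1; crotchet = 2.
Sum: 3 + 1 + 2 = 6.
Remaining: 7 − 6 = 1 eighth note, which is a eighth note.

eighth note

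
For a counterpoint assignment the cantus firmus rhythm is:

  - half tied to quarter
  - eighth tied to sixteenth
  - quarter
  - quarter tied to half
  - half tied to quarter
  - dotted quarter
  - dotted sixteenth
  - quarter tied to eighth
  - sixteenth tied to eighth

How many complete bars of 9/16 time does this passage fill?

One bar of 9/16 = 18 thirty-second notes.
Working in thirty-second notes: half tied to quarter (half + quarter) = 24; eighth tied to sixteenth (eighth + sixteenth) = 6; quarter = 8; quarter tied to half (quarter + half) = 24; half tied to quarter (half + quarter) = 24; dotted quarter = 12; dotted sixteenth = 3; quarter tied to eighth (quarter + eighth) = 12; sixteenth tied to eighth (sixteenth + eighth) = 6.
Total: 24 + 6 + 8 + 24 + 24 + 12 + 3 + 12 + 6 = 119.
119 ÷ 18 = 6 complete bars with 11 left over.

6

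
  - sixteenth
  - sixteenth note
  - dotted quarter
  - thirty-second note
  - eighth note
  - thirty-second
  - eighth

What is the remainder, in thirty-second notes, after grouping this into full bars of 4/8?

One bar of 4/8 = 16 thirty-second notes.
Working in thirty-second notes: sixteenth = 2; sixteenth note = 2; dotted quarter = 12; thirty-second note = 1; eighth note = 4; thirty-second = 1; eighth = 4.
Adding: 2 + 2 + 12 + 1 + 4 + 1 + 4 = 26.
26 ÷ 16 = 1 complete bar with 10 thirty-second notes remaining.

10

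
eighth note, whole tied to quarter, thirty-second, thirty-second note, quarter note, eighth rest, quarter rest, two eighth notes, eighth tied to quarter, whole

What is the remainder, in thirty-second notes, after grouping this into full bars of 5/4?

38

One bar of 5/4 = 40 thirty-second notes.
Convert each value to thirty-second notes: eighth note = 4; whole tied to quarter (whole + quarter) = 40; thirty-second = 1; thirty-second note = 1; quarter note = 8; eighth rest = 4; quarter rest = 8; eighth note = 4; eighth note = 4; eighth tied to quarter (eighth + quarter) = 12; whole = 32.
Altogether 4 + 40 + 1 + 1 + 8 + 4 + 8 + 4 + 4 + 12 + 32 = 118.
118 ÷ 40 = 2 complete bars with 38 thirty-second notes remaining.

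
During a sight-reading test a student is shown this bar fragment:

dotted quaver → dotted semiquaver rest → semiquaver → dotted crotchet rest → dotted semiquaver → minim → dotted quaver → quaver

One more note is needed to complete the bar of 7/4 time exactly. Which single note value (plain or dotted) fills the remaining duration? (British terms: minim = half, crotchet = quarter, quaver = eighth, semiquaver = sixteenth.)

The bar of 7/4 = 56 thirty-second notes.
Working in thirty-second notes: dotted quaver = 6; dotted semiquaver rest = 3; semiquaver = 2; dotted crotchet rest = 12; dotted semiquaver = 3; minim = 16; dotted quaver = 6; quaver = 4.
Total: 6 + 3 + 2 + 12 + 3 + 16 + 6 + 4 = 52.
Remaining: 56 − 52 = 4 thirty-second notes, which is a eighth note.

eighth note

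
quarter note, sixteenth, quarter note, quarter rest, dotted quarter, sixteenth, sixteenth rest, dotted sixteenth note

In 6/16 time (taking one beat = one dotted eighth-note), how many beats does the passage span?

One dotted eighth-note beat = 6 thirty-second notes.
In thirty-second notes: quarter note = 8; sixteenth = 2; quarter note = 8; quarter rest = 8; dotted quarter = 12; sixteenth = 2; sixteenth rest = 2; dotted sixteenth note = 3.
Altogether 8 + 2 + 8 + 8 + 12 + 2 + 2 + 3 = 45.
45 ÷ 6 = 7.5 beats.

7.5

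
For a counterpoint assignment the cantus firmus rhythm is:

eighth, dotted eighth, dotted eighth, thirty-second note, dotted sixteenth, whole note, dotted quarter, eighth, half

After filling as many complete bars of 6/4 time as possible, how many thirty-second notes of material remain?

36

One bar of 6/4 = 48 thirty-second notes.
Working in thirty-second notes: eighth = 4; dotted eighth = 6; dotted eighth = 6; thirty-second note = 1; dotted sixteenth = 3; whole note = 32; dotted quarter = 12; eighth = 4; half = 16.
Adding: 4 + 6 + 6 + 1 + 3 + 32 + 12 + 4 + 16 = 84.
84 ÷ 48 = 1 complete bar with 36 thirty-second notes remaining.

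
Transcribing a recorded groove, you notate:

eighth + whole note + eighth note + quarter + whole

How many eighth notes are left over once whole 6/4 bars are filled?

One bar of 6/4 = 12 eighth notes.
Express everything in eighth notes: eighth = 1; whole note = 8; eighth note = 1; quarter = 2; whole = 8.
Altogether 1 + 8 + 1 + 2 + 8 = 20.
20 ÷ 12 = 1 complete bar with 8 eighth notes remaining.

8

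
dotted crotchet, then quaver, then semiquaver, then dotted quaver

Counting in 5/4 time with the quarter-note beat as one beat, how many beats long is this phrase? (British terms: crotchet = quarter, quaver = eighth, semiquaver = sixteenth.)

3

One quarter-note beat = 4 sixteenth notes.
In sixteenth notes: dotted crotchet = 6; quaver = 2; semiquaver = 1; dotted quaver = 3.
Total: 6 + 2 + 1 + 3 = 12.
12 ÷ 4 = 3 beats.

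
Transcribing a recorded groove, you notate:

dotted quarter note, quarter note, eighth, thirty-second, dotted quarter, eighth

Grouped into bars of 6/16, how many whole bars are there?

3

One bar of 6/16 = 12 thirty-second notes.
In thirty-second notes: dotted quarter note = 12; quarter note = 8; eighth = 4; thirty-second = 1; dotted quarter = 12; eighth = 4.
Sum: 12 + 8 + 4 + 1 + 12 + 4 = 41.
41 ÷ 12 = 3 complete bars with 5 left over.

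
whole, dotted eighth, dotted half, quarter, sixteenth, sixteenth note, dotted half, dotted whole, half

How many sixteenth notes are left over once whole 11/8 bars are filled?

15

One bar of 11/8 = 22 sixteenth notes.
Working in sixteenth notes: whole = 16; dotted eighth = 3; dotted half = 12; quarter = 4; sixteenth = 1; sixteenth note = 1; dotted half = 12; dotted whole = 24; half = 8.
Total: 16 + 3 + 12 + 4 + 1 + 1 + 12 + 24 + 8 = 81.
81 ÷ 22 = 3 complete bars with 15 sixteenth notes remaining.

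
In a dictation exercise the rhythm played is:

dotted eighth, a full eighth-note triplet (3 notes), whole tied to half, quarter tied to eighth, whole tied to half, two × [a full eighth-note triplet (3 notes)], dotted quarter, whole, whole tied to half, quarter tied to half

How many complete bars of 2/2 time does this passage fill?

7

One bar of 2/2 = 16 sixteenth notes.
Each duration in sixteenth notes: dotted eighth = 3; a full eighth-note triplet (3 notes) (three triplet eighths span one quarter) = 4; whole tied to half (whole + half) = 24; quarter tied to eighth (quarter + eighth) = 6; whole tied to half (whole + half) = 24; a full eighth-note triplet (3 notes) (three triplet eighths span one quarter) = 4; a full eighth-note triplet (3 notes) (three triplet eighths span one quarter) = 4; dotted quarter = 6; whole = 16; whole tied to half (whole + half) = 24; quarter tied to half (quarter + half) = 12.
Altogether 3 + 4 + 24 + 6 + 24 + 4 + 4 + 6 + 16 + 24 + 12 = 127.
127 ÷ 16 = 7 complete bars with 15 left over.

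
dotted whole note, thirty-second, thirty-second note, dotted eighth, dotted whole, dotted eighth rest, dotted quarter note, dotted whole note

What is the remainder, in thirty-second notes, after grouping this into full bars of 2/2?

10

One bar of 2/2 = 32 thirty-second notes.
Working in thirty-second notes: dotted whole note = 48; thirty-second = 1; thirty-second note = 1; dotted eighth = 6; dotted whole = 48; dotted eighth rest = 6; dotted quarter note = 12; dotted whole note = 48.
Altogether 48 + 1 + 1 + 6 + 48 + 6 + 12 + 48 = 170.
170 ÷ 32 = 5 complete bars with 10 thirty-second notes remaining.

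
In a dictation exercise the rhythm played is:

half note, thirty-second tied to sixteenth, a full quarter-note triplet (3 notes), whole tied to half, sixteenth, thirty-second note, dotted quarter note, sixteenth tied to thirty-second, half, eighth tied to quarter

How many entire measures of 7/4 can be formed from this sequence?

2

One bar of 7/4 = 56 thirty-second notes.
In thirty-second notes: half note = 16; thirty-second tied to sixteenth (thirty-second + sixteenth) = 3; a full quarter-note triplet (3 notes) (three triplet quarters span one half) = 16; whole tied to half (whole + half) = 48; sixteenth = 2; thirty-second note = 1; dotted quarter note = 12; sixteenth tied to thirty-second (sixteenth + thirty-second) = 3; half = 16; eighth tied to quarter (eighth + quarter) = 12.
Sum: 16 + 3 + 16 + 48 + 2 + 1 + 12 + 3 + 16 + 12 = 129.
129 ÷ 56 = 2 complete bars with 17 left over.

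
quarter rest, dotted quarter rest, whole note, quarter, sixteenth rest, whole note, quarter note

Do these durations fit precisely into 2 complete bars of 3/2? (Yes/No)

One bar of 3/2 = 24 sixteenth notes, so 2 bars = 48.
Convert each value to sixteenth notes: quarter rest = 4; dotted quarter rest = 6; whole note = 16; quarter = 4; sixteenth rest = 1; whole note = 16; quarter note = 4.
Altogether 4 + 6 + 16 + 4 + 1 + 16 + 4 = 51.
51 exceeds 48, so the answer is No.

No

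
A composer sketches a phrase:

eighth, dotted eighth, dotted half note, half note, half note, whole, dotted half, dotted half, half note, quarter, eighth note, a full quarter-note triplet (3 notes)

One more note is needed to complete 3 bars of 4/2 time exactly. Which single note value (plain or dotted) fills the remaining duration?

sixteenth note

3 bars of 4/2 = 96 sixteenth notes.
Working in sixteenth notes: eighth = 2; dotted eighth = 3; dotted half note = 12; half note = 8; half note = 8; whole = 16; dotted half = 12; dotted half = 12; half note = 8; quarter = 4; eighth note = 2; a full quarter-note triplet (3 notes) (three triplet quarters span one half) = 8.
Total: 2 + 3 + 12 + 8 + 8 + 16 + 12 + 12 + 8 + 4 + 2 + 8 = 95.
Remaining: 96 − 95 = 1 sixteenth note, which is a sixteenth note.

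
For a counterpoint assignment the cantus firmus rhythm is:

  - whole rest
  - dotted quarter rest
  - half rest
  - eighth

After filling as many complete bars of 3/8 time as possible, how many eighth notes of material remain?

One bar of 3/8 = 3 eighth notes.
Convert each value to eighth notes: whole rest = 8; dotted quarter rest = 3; half rest = 4; eighth = 1.
Altogether 8 + 3 + 4 + 1 = 16.
16 ÷ 3 = 5 complete bars with 1 eighth note remaining.

1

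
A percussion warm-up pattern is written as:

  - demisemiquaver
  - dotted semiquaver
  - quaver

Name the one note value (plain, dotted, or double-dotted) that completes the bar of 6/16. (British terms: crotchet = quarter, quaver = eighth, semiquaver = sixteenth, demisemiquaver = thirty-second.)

eighth note

The bar of 6/16 = 12 thirty-second notes.
Each duration in thirty-second notes: demisemiquaver = 1; dotted semiquaver = 3; quaver = 4.
Altogether 1 + 3 + 4 = 8.
Remaining: 12 − 8 = 4 thirty-second notes, which is a eighth note.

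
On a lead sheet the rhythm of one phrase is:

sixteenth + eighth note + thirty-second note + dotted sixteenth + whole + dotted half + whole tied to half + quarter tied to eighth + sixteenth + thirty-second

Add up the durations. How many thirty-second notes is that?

In thirty-second notes: sixteenth = 2; eighth note = 4; thirty-second note = 1; dotted sixteenth = 3; whole = 32; dotted half = 24; whole tied to half (whole + half) = 48; quarter tied to eighth (quarter + eighth) = 12; sixteenth = 2; thirty-second = 1.
Altogether 2 + 4 + 1 + 3 + 32 + 24 + 48 + 12 + 2 + 1 = 129 thirty-second notes.

129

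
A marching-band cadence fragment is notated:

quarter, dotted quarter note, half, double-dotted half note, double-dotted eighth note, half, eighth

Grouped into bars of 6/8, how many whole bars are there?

One bar of 6/8 = 24 thirty-second notes.
Convert each value to thirty-second notes: quarter = 8; dotted quarter note = 12; half = 16; double-dotted half note = 28; double-dotted eighth note = 7; half = 16; eighth = 4.
Adding: 8 + 12 + 16 + 28 + 7 + 16 + 4 = 91.
91 ÷ 24 = 3 complete bars with 19 left over.

3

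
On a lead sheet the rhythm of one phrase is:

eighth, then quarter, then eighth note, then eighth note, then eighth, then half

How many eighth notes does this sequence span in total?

10

Working in eighth notes: eighth = 1; quarter = 2; eighth note = 1; eighth note = 1; eighth = 1; half = 4.
Total: 1 + 2 + 1 + 1 + 1 + 4 = 10 eighth notes.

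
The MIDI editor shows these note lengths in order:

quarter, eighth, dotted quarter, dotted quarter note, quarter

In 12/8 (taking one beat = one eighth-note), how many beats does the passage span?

One eighth-note beat = 2 sixteenth notes.
Working in sixteenth notes: quarter = 4; eighth = 2; dotted quarter = 6; dotted quarter note = 6; quarter = 4.
Sum: 4 + 2 + 6 + 6 + 4 = 22.
22 ÷ 2 = 11 beats.

11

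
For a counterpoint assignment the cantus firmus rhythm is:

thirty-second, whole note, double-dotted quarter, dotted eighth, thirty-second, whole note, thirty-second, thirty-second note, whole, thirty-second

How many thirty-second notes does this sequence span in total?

121

Convert each value to thirty-second notes: thirty-second = 1; whole note = 32; double-dotted quarter = 14; dotted eighth = 6; thirty-second = 1; whole note = 32; thirty-second = 1; thirty-second note = 1; whole = 32; thirty-second = 1.
Altogether 1 + 32 + 14 + 6 + 1 + 32 + 1 + 1 + 32 + 1 = 121 thirty-second notes.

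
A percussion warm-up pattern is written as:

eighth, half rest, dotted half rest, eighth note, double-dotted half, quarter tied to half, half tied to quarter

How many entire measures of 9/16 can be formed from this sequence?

One bar of 9/16 = 9 sixteenth notes.
Express everything in sixteenth notes: eighth = 2; half rest = 8; dotted half rest = 12; eighth note = 2; double-dotted half = 14; quarter tied to half (quarter + half) = 12; half tied to quarter (half + quarter) = 12.
Altogether 2 + 8 + 12 + 2 + 14 + 12 + 12 = 62.
62 ÷ 9 = 6 complete bars with 8 left over.

6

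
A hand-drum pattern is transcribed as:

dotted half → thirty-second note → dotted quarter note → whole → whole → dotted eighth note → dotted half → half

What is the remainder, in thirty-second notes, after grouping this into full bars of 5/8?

7

One bar of 5/8 = 20 thirty-second notes.
Express everything in thirty-second notes: dotted half = 24; thirty-second note = 1; dotted quarter note = 12; whole = 32; whole = 32; dotted eighth note = 6; dotted half = 24; half = 16.
Adding: 24 + 1 + 12 + 32 + 32 + 6 + 24 + 16 = 147.
147 ÷ 20 = 7 complete bars with 7 thirty-second notes remaining.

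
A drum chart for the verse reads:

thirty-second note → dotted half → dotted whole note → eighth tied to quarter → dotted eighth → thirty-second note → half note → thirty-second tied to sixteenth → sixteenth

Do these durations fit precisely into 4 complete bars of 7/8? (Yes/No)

No

One bar of 7/8 = 28 thirty-second notes, so 4 bars = 112.
Working in thirty-second notes: thirty-second note = 1; dotted half = 24; dotted whole note = 48; eighth tied to quarter (eighth + quarter) = 12; dotted eighth = 6; thirty-second note = 1; half note = 16; thirty-second tied to sixteenth (thirty-second + sixteenth) = 3; sixteenth = 2.
Sum: 1 + 24 + 48 + 12 + 6 + 1 + 16 + 3 + 2 = 113.
113 exceeds 112, so the answer is No.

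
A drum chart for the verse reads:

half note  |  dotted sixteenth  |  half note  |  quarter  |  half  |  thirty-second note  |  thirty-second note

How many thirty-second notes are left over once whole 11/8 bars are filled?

17

One bar of 11/8 = 44 thirty-second notes.
Each duration in thirty-second notes: half note = 16; dotted sixteenth = 3; half note = 16; quarter = 8; half = 16; thirty-second note = 1; thirty-second note = 1.
Sum: 16 + 3 + 16 + 8 + 16 + 1 + 1 = 61.
61 ÷ 44 = 1 complete bar with 17 thirty-second notes remaining.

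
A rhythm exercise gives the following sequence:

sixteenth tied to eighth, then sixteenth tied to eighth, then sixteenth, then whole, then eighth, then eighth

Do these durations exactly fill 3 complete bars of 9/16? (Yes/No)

One bar of 9/16 = 9 sixteenth notes, so 3 bars = 27.
Express everything in sixteenth notes: sixteenth tied to eighth (sixteenth + eighth) = 3; sixteenth tied to eighth (sixteenth + eighth) = 3; sixteenth = 1; whole = 16; eighth = 2; eighth = 2.
Altogether 3 + 3 + 1 + 16 + 2 + 2 = 27.
27 equals 27, so the answer is Yes.

Yes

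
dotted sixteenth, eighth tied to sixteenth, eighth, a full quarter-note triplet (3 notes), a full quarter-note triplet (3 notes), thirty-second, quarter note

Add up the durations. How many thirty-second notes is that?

In thirty-second notes: dotted sixteenth = 3; eighth tied to sixteenth (eighth + sixteenth) = 6; eighth = 4; a full quarter-note triplet (3 notes) (three triplet quarters span one half) = 16; a full quarter-note triplet (3 notes) (three triplet quarters span one half) = 16; thirty-second = 1; quarter note = 8.
Altogether 3 + 6 + 4 + 16 + 16 + 1 + 8 = 54 thirty-second notes.

54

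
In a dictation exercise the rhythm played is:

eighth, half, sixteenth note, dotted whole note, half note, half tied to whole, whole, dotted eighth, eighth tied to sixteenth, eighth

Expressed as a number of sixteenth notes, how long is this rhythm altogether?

91

In sixteenth notes: eighth = 2; half = 8; sixteenth note = 1; dotted whole note = 24; half note = 8; half tied to whole (half + whole) = 24; whole = 16; dotted eighth = 3; eighth tied to sixteenth (eighth + sixteenth) = 3; eighth = 2.
Total: 2 + 8 + 1 + 24 + 8 + 24 + 16 + 3 + 3 + 2 = 91 sixteenth notes.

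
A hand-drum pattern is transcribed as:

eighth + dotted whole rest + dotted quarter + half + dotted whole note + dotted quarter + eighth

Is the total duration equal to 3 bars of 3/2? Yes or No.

Yes

One bar of 3/2 = 12 eighth notes, so 3 bars = 36.
Express everything in eighth notes: eighth = 1; dotted whole rest = 12; dotted quarter = 3; half = 4; dotted whole note = 12; dotted quarter = 3; eighth = 1.
Altogether 1 + 12 + 3 + 4 + 12 + 3 + 1 = 36.
36 equals 36, so the answer is Yes.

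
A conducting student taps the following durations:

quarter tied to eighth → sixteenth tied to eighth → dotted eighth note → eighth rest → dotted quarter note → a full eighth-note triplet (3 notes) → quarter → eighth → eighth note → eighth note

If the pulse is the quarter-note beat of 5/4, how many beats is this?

One quarter-note beat = 4 sixteenth notes.
Working in sixteenth notes: quarter tied to eighth (quarter + eighth) = 6; sixteenth tied to eighth (sixteenth + eighth) = 3; dotted eighth note = 3; eighth rest = 2; dotted quarter note = 6; a full eighth-note triplet (3 notes) (three triplet eighths span one quarter) = 4; quarter = 4; eighth = 2; eighth note = 2; eighth note = 2.
Altogether 6 + 3 + 3 + 2 + 6 + 4 + 4 + 2 + 2 + 2 = 34.
34 ÷ 4 = 8.5 beats.

8.5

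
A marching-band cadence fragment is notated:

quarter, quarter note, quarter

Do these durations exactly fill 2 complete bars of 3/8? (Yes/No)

One bar of 3/8 = 3 eighth notes, so 2 bars = 6.
Express everything in eighth notes: quarter = 2; quarter note = 2; quarter = 2.
Total: 2 + 2 + 2 = 6.
6 equals 6, so the answer is Yes.

Yes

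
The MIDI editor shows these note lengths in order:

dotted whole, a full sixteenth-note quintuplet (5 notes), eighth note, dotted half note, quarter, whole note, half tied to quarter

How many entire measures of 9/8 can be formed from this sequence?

4

One bar of 9/8 = 9 eighth notes.
Each duration in eighth notes: dotted whole = 12; a full sixteenth-note quintuplet (5 notes) (five quintuplet sixteenths span one quarter) = 2; eighth note = 1; dotted half note = 6; quarter = 2; whole note = 8; half tied to quarter (half + quarter) = 6.
Total: 12 + 2 + 1 + 6 + 2 + 8 + 6 = 37.
37 ÷ 9 = 4 complete bars with 1 left over.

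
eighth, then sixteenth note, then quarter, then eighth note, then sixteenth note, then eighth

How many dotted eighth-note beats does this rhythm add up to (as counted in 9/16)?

One dotted eighth-note beat = 3 sixteenth notes.
In sixteenth notes: eighth = 2; sixteenth note = 1; quarter = 4; eighth note = 2; sixteenth note = 1; eighth = 2.
Altogether 2 + 1 + 4 + 2 + 1 + 2 = 12.
12 ÷ 3 = 4 beats.

4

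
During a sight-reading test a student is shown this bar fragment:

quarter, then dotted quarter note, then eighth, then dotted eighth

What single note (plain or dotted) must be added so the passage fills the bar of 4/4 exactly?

sixteenth note

The bar of 4/4 = 16 sixteenth notes.
Working in sixteenth notes: quarter = 4; dotted quarter note = 6; eighth = 2; dotted eighth = 3.
Altogether 4 + 6 + 2 + 3 = 15.
Remaining: 16 − 15 = 1 sixteenth note, which is a sixteenth note.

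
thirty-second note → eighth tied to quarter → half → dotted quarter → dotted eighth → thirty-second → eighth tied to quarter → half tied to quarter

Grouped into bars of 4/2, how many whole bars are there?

1

One bar of 4/2 = 64 thirty-second notes.
In thirty-second notes: thirty-second note = 1; eighth tied to quarter (eighth + quarter) = 12; half = 16; dotted quarter = 12; dotted eighth = 6; thirty-second = 1; eighth tied to quarter (eighth + quarter) = 12; half tied to quarter (half + quarter) = 24.
Adding: 1 + 12 + 16 + 12 + 6 + 1 + 12 + 24 = 84.
84 ÷ 64 = 1 complete bar with 20 left over.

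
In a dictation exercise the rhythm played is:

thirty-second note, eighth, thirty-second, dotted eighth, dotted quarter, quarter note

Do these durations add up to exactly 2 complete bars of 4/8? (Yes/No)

One bar of 4/8 = 16 thirty-second notes, so 2 bars = 32.
Express everything in thirty-second notes: thirty-second note = 1; eighth = 4; thirty-second = 1; dotted eighth = 6; dotted quarter = 12; quarter note = 8.
Sum: 1 + 4 + 1 + 6 + 12 + 8 = 32.
32 equals 32, so the answer is Yes.

Yes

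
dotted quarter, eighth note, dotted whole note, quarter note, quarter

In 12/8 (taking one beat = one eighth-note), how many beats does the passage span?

One eighth-note beat = 2 sixteenth notes.
Each duration in sixteenth notes: dotted quarter = 6; eighth note = 2; dotted whole note = 24; quarter note = 4; quarter = 4.
Sum: 6 + 2 + 24 + 4 + 4 = 40.
40 ÷ 2 = 20 beats.

20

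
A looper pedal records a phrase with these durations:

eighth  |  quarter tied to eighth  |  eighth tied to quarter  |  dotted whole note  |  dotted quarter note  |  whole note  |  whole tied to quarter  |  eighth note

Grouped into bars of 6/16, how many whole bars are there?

13

One bar of 6/16 = 3 eighth notes.
Working in eighth notes: eighth = 1; quarter tied to eighth (quarter + eighth) = 3; eighth tied to quarter (eighth + quarter) = 3; dotted whole note = 12; dotted quarter note = 3; whole note = 8; whole tied to quarter (whole + quarter) = 10; eighth note = 1.
Altogether 1 + 3 + 3 + 12 + 3 + 8 + 10 + 1 = 41.
41 ÷ 3 = 13 complete bars with 2 left over.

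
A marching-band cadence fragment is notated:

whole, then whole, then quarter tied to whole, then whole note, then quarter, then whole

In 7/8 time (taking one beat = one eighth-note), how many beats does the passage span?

One eighth-note beat = 2 sixteenth notes.
Working in sixteenth notes: whole = 16; whole = 16; quarter tied to whole (quarter + whole) = 20; whole note = 16; quarter = 4; whole = 16.
Total: 16 + 16 + 20 + 16 + 4 + 16 = 88.
88 ÷ 2 = 44 beats.

44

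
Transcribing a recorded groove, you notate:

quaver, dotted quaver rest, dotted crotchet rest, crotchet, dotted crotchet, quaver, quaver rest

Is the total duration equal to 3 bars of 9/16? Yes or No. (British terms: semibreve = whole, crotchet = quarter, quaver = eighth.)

No

One bar of 9/16 = 9 sixteenth notes, so 3 bars = 27.
Working in sixteenth notes: quaver = 2; dotted quaver rest = 3; dotted crotchet rest = 6; crotchet = 4; dotted crotchet = 6; quaver = 2; quaver rest = 2.
Total: 2 + 3 + 6 + 4 + 6 + 2 + 2 = 25.
25 falls short of 27, so the answer is No.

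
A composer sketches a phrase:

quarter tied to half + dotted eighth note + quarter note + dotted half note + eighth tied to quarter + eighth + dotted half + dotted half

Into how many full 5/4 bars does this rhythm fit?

One bar of 5/4 = 20 sixteenth notes.
Each duration in sixteenth notes: quarter tied to half (quarter + half) = 12; dotted eighth note = 3; quarter note = 4; dotted half note = 12; eighth tied to quarter (eighth + quarter) = 6; eighth = 2; dotted half = 12; dotted half = 12.
Sum: 12 + 3 + 4 + 12 + 6 + 2 + 12 + 12 = 63.
63 ÷ 20 = 3 complete bars with 3 left over.

3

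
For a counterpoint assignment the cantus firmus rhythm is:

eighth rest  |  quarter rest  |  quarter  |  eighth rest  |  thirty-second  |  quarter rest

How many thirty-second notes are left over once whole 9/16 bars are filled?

One bar of 9/16 = 18 thirty-second notes.
In thirty-second notes: eighth rest = 4; quarter rest = 8; quarter = 8; eighth rest = 4; thirty-second = 1; quarter rest = 8.
Total: 4 + 8 + 8 + 4 + 1 + 8 = 33.
33 ÷ 18 = 1 complete bar with 15 thirty-second notes remaining.

15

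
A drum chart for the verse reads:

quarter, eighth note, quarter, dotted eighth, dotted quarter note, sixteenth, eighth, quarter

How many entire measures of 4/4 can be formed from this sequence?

One bar of 4/4 = 16 sixteenth notes.
Express everything in sixteenth notes: quarter = 4; eighth note = 2; quarter = 4; dotted eighth = 3; dotted quarter note = 6; sixteenth = 1; eighth = 2; quarter = 4.
Total: 4 + 2 + 4 + 3 + 6 + 1 + 2 + 4 = 26.
26 ÷ 16 = 1 complete bar with 10 left over.

1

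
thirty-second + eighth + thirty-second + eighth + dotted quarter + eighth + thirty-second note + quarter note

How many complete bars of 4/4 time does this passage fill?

One bar of 4/4 = 32 thirty-second notes.
Each duration in thirty-second notes: thirty-second = 1; eighth = 4; thirty-second = 1; eighth = 4; dotted quarter = 12; eighth = 4; thirty-second note = 1; quarter note = 8.
Altogether 1 + 4 + 1 + 4 + 12 + 4 + 1 + 8 = 35.
35 ÷ 32 = 1 complete bar with 3 left over.

1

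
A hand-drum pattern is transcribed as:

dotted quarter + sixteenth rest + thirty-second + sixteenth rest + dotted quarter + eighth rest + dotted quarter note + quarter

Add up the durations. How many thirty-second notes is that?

Each duration in thirty-second notes: dotted quarter = 12; sixteenth rest = 2; thirty-second = 1; sixteenth rest = 2; dotted quarter = 12; eighth rest = 4; dotted quarter note = 12; quarter = 8.
Adding: 12 + 2 + 1 + 2 + 12 + 4 + 12 + 8 = 53 thirty-second notes.

53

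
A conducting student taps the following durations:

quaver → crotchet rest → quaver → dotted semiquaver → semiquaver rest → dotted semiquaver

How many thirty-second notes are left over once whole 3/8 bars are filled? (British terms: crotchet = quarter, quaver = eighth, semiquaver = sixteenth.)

One bar of 3/8 = 12 thirty-second notes.
In thirty-second notes: quaver = 4; crotchet rest = 8; quaver = 4; dotted semiquaver = 3; semiquaver rest = 2; dotted semiquaver = 3.
Altogether 4 + 8 + 4 + 3 + 2 + 3 = 24.
24 ÷ 12 = 2 complete bars with 0 thirty-second notes remaining.

0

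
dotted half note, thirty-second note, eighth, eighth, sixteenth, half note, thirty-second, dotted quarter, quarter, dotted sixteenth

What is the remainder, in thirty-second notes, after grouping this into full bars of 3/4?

3

One bar of 3/4 = 24 thirty-second notes.
In thirty-second notes: dotted half note = 24; thirty-second note = 1; eighth = 4; eighth = 4; sixteenth = 2; half note = 16; thirty-second = 1; dotted quarter = 12; quarter = 8; dotted sixteenth = 3.
Altogether 24 + 1 + 4 + 4 + 2 + 16 + 1 + 12 + 8 + 3 = 75.
75 ÷ 24 = 3 complete bars with 3 thirty-second notes remaining.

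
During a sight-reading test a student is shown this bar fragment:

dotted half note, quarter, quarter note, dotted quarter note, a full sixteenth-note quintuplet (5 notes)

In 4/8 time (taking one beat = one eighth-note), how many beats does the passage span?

One eighth-note beat = 2 sixteenth notes.
Each duration in sixteenth notes: dotted half note = 12; quarter = 4; quarter note = 4; dotted quarter note = 6; a full sixteenth-note quintuplet (5 notes) (five quintuplet sixteenths span one quarter) = 4.
Altogether 12 + 4 + 4 + 6 + 4 = 30.
30 ÷ 2 = 15 beats.

15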